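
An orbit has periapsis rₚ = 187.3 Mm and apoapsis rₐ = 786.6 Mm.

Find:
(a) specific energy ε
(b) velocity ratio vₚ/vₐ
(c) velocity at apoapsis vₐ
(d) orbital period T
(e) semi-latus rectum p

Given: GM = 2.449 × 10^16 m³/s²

Convert to SI: rₚ = 187.3 Mm = 1.873e+08 m; rₐ = 786.6 Mm = 7.866e+08 m.
(a) With a = (rₚ + rₐ)/2 = 4.8695e+08 m, ε = −GM/(2a) = −2.449e+16/(2 · 4.8695e+08) J/kg ≈ -2.515e+07 J/kg
(b) Conservation of angular momentum (rₚvₚ = rₐvₐ) gives vₚ/vₐ = rₐ/rₚ = 7.866e+08/1.873e+08 ≈ 4.2
(c) With a = (rₚ + rₐ)/2 = 4.8695e+08 m, vₐ = √(GM (2/rₐ − 1/a)) = √(2.449e+16 · (2/7.866e+08 − 1/4.8695e+08)) m/s ≈ 3461 m/s
(d) With a = (rₚ + rₐ)/2 = 4.8695e+08 m, T = 2π √(a³/GM) = 2π √((4.8695e+08)³/2.449e+16) s ≈ 4.314e+05 s
(e) From a = (rₚ + rₐ)/2 = 4.8695e+08 m and e = (rₐ − rₚ)/(rₐ + rₚ) = 0.615361, p = a(1 − e²) = 4.8695e+08 · (1 − (0.615361)²) ≈ 3.026e+08 m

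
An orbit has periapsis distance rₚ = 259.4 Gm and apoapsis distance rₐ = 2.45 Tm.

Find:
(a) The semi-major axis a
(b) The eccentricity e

Convert to SI: rₚ = 259.4 Gm = 2.594e+11 m; rₐ = 2.45 Tm = 2.45e+12 m.
(a) a = (rₚ + rₐ) / 2 = (2.594e+11 + 2.45e+12) / 2 ≈ 1.355e+12 m = 1.355 Tm.
(b) e = (rₐ − rₚ) / (rₐ + rₚ) = (2.45e+12 − 2.594e+11) / (2.45e+12 + 2.594e+11) ≈ 0.8085.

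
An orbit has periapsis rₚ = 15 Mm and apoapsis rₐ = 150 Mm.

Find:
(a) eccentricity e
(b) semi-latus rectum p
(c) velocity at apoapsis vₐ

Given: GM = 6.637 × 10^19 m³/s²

Convert to SI: rₚ = 15 Mm = 1.5e+07 m; rₐ = 150 Mm = 1.5e+08 m.
(a) e = (rₐ − rₚ)/(rₐ + rₚ) = (1.5e+08 − 1.5e+07)/(1.5e+08 + 1.5e+07) ≈ 0.8182
(b) From a = (rₚ + rₐ)/2 = 8.25e+07 m and e = (rₐ − rₚ)/(rₐ + rₚ) = 0.818182, p = a(1 − e²) = 8.25e+07 · (1 − (0.818182)²) ≈ 2.727e+07 m
(c) With a = (rₚ + rₐ)/2 = 8.25e+07 m, vₐ = √(GM (2/rₐ − 1/a)) = √(6.637e+19 · (2/1.5e+08 − 1/8.25e+07)) m/s ≈ 2.836e+05 m/s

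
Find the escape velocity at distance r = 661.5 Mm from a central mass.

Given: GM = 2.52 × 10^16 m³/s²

Convert to SI: r = 661.5 Mm = 6.615e+08 m.
Escape velocity comes from setting total energy to zero: ½v² − GM/r = 0 ⇒ v_esc = √(2GM / r).
v_esc = √(2 · 2.52e+16 / 6.615e+08) m/s ≈ 8729 m/s = 8.729 km/s.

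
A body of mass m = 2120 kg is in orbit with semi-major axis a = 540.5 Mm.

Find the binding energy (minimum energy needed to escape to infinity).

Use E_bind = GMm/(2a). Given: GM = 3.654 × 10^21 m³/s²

Convert to SI: a = 540.5 Mm = 5.405e+08 m.
Total orbital energy is E = −GMm/(2a); binding energy is E_bind = −E = GMm/(2a).
E_bind = 3.654e+21 · 2120 / (2 · 5.405e+08) J ≈ 7.166e+15 J = 7.166 PJ.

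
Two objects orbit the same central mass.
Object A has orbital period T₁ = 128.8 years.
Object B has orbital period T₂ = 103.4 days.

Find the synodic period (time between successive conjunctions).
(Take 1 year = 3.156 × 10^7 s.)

Convert to SI: T₁ = 128.8 years = 4.06493e+09 s; T₂ = 103.4 days = 8.93376e+06 s.
T_syn = |T₁ · T₂ / (T₁ − T₂)|.
T_syn = |4.06493e+09 · 8.93376e+06 / (4.06493e+09 − 8.93376e+06)| s ≈ 8.953e+06 s = 103.6 days.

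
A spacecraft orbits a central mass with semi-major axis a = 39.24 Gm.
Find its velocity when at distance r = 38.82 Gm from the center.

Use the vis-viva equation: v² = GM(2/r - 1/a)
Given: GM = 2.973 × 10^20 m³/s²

Convert to SI: a = 39.24 Gm = 3.924e+10 m; r = 38.82 Gm = 3.882e+10 m.
Vis-viva: v = √(GM · (2/r − 1/a)).
2/r − 1/a = 2/3.882e+10 − 1/3.924e+10 = 2.60356e-11 m⁻¹.
v = √(2.973e+20 · 2.60356e-11) m/s ≈ 8.798e+04 m/s = 87.98 km/s.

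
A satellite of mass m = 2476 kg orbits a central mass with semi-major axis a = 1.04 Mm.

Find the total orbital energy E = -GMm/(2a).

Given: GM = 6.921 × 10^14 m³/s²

Convert to SI: a = 1.04 Mm = 1.04e+06 m.
E = −GMm / (2a).
E = −6.921e+14 · 2476 / (2 · 1.04e+06) J ≈ -8.239e+11 J = -823.9 GJ.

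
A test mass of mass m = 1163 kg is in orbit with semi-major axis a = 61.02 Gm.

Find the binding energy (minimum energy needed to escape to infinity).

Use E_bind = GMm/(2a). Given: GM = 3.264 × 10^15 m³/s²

Convert to SI: a = 61.02 Gm = 6.102e+10 m.
Total orbital energy is E = −GMm/(2a); binding energy is E_bind = −E = GMm/(2a).
E_bind = 3.264e+15 · 1163 / (2 · 6.102e+10) J ≈ 3.11e+07 J = 31.1 MJ.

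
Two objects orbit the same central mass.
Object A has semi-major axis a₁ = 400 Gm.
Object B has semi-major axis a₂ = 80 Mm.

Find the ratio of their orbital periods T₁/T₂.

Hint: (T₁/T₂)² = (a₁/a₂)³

Convert to SI: a₁ = 400 Gm = 4e+11 m; a₂ = 80 Mm = 8e+07 m.
From Kepler's third law, (T₁/T₂)² = (a₁/a₂)³, so T₁/T₂ = (a₁/a₂)^(3/2).
a₁/a₂ = 4e+11 / 8e+07 = 5000.
T₁/T₂ = (5000)^(3/2) ≈ 3.536e+05.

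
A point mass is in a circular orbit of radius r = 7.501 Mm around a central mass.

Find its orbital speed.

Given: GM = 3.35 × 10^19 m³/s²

Convert to SI: r = 7.501 Mm = 7.501e+06 m.
For a circular orbit, gravity supplies the centripetal force, so v = √(GM / r).
v = √(3.35e+19 / 7.501e+06) m/s ≈ 2.113e+06 m/s = 2113 km/s.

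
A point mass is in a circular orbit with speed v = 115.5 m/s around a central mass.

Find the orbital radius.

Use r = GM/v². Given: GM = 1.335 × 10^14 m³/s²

For a circular orbit, v² = GM / r, so r = GM / v².
r = 1.335e+14 / (115.5)² m ≈ 1.001e+10 m = 10.01 Gm.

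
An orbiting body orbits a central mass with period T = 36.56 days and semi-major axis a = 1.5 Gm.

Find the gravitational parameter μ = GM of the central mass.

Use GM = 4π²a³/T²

Convert to SI: T = 36.56 days = 3.15878e+06 s; a = 1.5 Gm = 1.5e+09 m.
GM = 4π² · a³ / T².
GM = 4π² · (1.5e+09)³ / (3.15878e+06)² m³/s² ≈ 1.335e+16 m³/s² = 1.335 × 10^16 m³/s².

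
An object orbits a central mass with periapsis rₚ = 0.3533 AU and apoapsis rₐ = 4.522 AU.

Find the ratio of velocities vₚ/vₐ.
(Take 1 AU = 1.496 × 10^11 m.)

Convert to SI: rₚ = 0.3533 AU = 5.28537e+10 m; rₐ = 4.522 AU = 6.76491e+11 m.
Conservation of angular momentum gives rₚvₚ = rₐvₐ, so vₚ/vₐ = rₐ/rₚ.
vₚ/vₐ = 6.76491e+11 / 5.28537e+10 ≈ 12.8.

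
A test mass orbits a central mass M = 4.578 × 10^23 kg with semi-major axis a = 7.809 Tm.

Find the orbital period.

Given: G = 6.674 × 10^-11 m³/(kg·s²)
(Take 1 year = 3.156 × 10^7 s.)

Convert to SI: a = 7.809 Tm = 7.809e+12 m.
GM = G · M = 6.674e-11 · 4.578e+23 = 3.05536e+13 m³/s².
Kepler's third law: T = 2π √(a³ / GM).
Substituting a = 7.809e+12 m and GM = 3.05536e+13 m³/s²:
T = 2π √((7.809e+12)³ / 3.05536e+13) s
T ≈ 2.481e+13 s = 7.86e+05 years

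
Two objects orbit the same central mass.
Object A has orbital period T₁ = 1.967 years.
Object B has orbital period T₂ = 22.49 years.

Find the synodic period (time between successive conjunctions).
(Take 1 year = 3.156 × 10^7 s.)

Convert to SI: T₁ = 1.967 years = 6.20785e+07 s; T₂ = 22.49 years = 7.09784e+08 s.
T_syn = |T₁ · T₂ / (T₁ − T₂)|.
T_syn = |6.20785e+07 · 7.09784e+08 / (6.20785e+07 − 7.09784e+08)| s ≈ 6.803e+07 s = 2.156 years.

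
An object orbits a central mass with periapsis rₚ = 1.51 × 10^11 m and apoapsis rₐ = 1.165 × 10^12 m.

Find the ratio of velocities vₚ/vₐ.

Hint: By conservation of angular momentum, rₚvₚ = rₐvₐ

Conservation of angular momentum gives rₚvₚ = rₐvₐ, so vₚ/vₐ = rₐ/rₚ.
vₚ/vₐ = 1.165e+12 / 1.51e+11 ≈ 7.715.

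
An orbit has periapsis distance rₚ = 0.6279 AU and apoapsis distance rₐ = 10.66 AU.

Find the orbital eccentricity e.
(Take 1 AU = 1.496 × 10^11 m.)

Convert to SI: rₚ = 0.6279 AU = 9.39338e+10 m; rₐ = 10.66 AU = 1.59474e+12 m.
e = (rₐ − rₚ) / (rₐ + rₚ).
e = (1.59474e+12 − 9.39338e+10) / (1.59474e+12 + 9.39338e+10) = 1.5008e+12 / 1.68867e+12 ≈ 0.8887.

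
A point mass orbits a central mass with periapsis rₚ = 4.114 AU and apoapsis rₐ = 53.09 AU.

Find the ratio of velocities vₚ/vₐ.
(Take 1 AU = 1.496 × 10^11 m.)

Convert to SI: rₚ = 4.114 AU = 6.15454e+11 m; rₐ = 53.09 AU = 7.94226e+12 m.
Conservation of angular momentum gives rₚvₚ = rₐvₐ, so vₚ/vₐ = rₐ/rₚ.
vₚ/vₐ = 7.94226e+12 / 6.15454e+11 ≈ 12.9.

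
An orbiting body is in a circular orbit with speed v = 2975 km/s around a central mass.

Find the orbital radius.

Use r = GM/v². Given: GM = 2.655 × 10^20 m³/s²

Convert to SI: v = 2975 km/s = 2.975e+06 m/s.
For a circular orbit, v² = GM / r, so r = GM / v².
r = 2.655e+20 / (2.975e+06)² m ≈ 3e+07 m = 30 Mm.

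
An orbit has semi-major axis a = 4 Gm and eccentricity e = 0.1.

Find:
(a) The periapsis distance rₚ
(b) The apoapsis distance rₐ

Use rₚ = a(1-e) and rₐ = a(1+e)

Convert to SI: a = 4 Gm = 4e+09 m.
(a) rₚ = a(1 − e) = 4e+09 · (1 − 0.1) = 4e+09 · 0.9 ≈ 3.6e+09 m = 3.6 Gm.
(b) rₐ = a(1 + e) = 4e+09 · (1 + 0.1) = 4e+09 · 1.1 ≈ 4.4e+09 m = 4.4 Gm.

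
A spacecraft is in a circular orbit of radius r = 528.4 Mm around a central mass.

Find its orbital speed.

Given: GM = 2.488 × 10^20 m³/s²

Convert to SI: r = 528.4 Mm = 5.284e+08 m.
For a circular orbit, gravity supplies the centripetal force, so v = √(GM / r).
v = √(2.488e+20 / 5.284e+08) m/s ≈ 6.862e+05 m/s = 686.2 km/s.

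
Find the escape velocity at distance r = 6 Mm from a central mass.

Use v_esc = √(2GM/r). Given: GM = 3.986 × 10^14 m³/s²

Convert to SI: r = 6 Mm = 6e+06 m.
Escape velocity comes from setting total energy to zero: ½v² − GM/r = 0 ⇒ v_esc = √(2GM / r).
v_esc = √(2 · 3.986e+14 / 6e+06) m/s ≈ 1.153e+04 m/s = 11.53 km/s.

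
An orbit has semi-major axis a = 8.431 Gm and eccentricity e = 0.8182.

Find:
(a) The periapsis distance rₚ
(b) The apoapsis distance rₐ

Convert to SI: a = 8.431 Gm = 8.431e+09 m.
(a) rₚ = a(1 − e) = 8.431e+09 · (1 − 0.8182) = 8.431e+09 · 0.1818 ≈ 1.533e+09 m = 1.533 Gm.
(b) rₐ = a(1 + e) = 8.431e+09 · (1 + 0.8182) = 8.431e+09 · 1.8182 ≈ 1.533e+10 m = 15.33 Gm.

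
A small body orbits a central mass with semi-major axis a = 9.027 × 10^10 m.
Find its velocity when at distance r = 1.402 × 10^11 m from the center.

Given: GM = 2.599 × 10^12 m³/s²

Vis-viva: v = √(GM · (2/r − 1/a)).
2/r − 1/a = 2/1.402e+11 − 1/9.027e+10 = 3.18746e-12 m⁻¹.
v = √(2.599e+12 · 3.18746e-12) m/s ≈ 2.878 m/s = 2.878 m/s.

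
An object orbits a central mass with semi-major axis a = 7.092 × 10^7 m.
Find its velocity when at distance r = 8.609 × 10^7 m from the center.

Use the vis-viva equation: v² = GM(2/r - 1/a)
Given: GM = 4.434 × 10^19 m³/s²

Vis-viva: v = √(GM · (2/r − 1/a)).
2/r − 1/a = 2/8.609e+07 − 1/7.092e+07 = 9.13111e-09 m⁻¹.
v = √(4.434e+19 · 9.13111e-09) m/s ≈ 6.363e+05 m/s = 636.3 km/s.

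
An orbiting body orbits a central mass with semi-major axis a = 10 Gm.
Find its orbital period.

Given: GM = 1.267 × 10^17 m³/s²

Convert to SI: a = 10 Gm = 1e+10 m.
Kepler's third law: T = 2π √(a³ / GM).
Substituting a = 1e+10 m and GM = 1.267e+17 m³/s²:
T = 2π √((1e+10)³ / 1.267e+17) s
T ≈ 1.765e+07 s = 204.3 days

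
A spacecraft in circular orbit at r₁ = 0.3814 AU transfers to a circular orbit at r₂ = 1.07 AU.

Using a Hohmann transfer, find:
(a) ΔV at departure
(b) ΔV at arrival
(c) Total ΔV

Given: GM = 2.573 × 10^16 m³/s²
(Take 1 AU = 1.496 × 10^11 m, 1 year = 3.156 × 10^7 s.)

Convert to SI: r₁ = 0.3814 AU = 5.70574e+10 m; r₂ = 1.07 AU = 1.60072e+11 m.
Transfer semi-major axis: a_t = (r₁ + r₂)/2 = (5.70574e+10 + 1.60072e+11)/2 = 1.08565e+11 m.
Circular speeds: v₁ = √(GM/r₁) = 671.527 m/s, v₂ = √(GM/r₂) = 400.924 m/s.
Transfer speeds (vis-viva v² = GM(2/r − 1/a_t)): v₁ᵗ = 815.412 m/s, v₂ᵗ = 290.652 m/s.
(a) ΔV₁ = |v₁ᵗ − v₁| ≈ 143.9 m/s = 0.03035 AU/year.
(b) ΔV₂ = |v₂ − v₂ᵗ| ≈ 110.3 m/s = 0.02326 AU/year.
(c) ΔV_total = ΔV₁ + ΔV₂ ≈ 254.2 m/s = 0.05362 AU/year.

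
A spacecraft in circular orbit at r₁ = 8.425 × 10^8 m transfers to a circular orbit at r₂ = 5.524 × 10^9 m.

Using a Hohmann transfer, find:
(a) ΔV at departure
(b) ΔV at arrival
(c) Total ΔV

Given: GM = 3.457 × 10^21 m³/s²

Transfer semi-major axis: a_t = (r₁ + r₂)/2 = (8.425e+08 + 5.524e+09)/2 = 3.18325e+09 m.
Circular speeds: v₁ = √(GM/r₁) = 2.02565e+06 m/s, v₂ = √(GM/r₂) = 791084 m/s.
Transfer speeds (vis-viva v² = GM(2/r − 1/a_t)): v₁ᵗ = 2.66843e+06 m/s, v₂ᵗ = 406979 m/s.
(a) ΔV₁ = |v₁ᵗ − v₁| ≈ 6.428e+05 m/s = 642.8 km/s.
(b) ΔV₂ = |v₂ − v₂ᵗ| ≈ 3.841e+05 m/s = 384.1 km/s.
(c) ΔV_total = ΔV₁ + ΔV₂ ≈ 1.027e+06 m/s = 1027 km/s.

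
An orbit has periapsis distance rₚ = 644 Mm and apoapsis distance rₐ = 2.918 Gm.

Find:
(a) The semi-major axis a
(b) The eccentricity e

Convert to SI: rₚ = 644 Mm = 6.44e+08 m; rₐ = 2.918 Gm = 2.918e+09 m.
(a) a = (rₚ + rₐ) / 2 = (6.44e+08 + 2.918e+09) / 2 ≈ 1.781e+09 m = 1.781 Gm.
(b) e = (rₐ − rₚ) / (rₐ + rₚ) = (2.918e+09 − 6.44e+08) / (2.918e+09 + 6.44e+08) ≈ 0.6384.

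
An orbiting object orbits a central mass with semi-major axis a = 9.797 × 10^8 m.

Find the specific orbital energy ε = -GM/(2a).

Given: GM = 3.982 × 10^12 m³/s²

ε = −GM / (2a).
ε = −3.982e+12 / (2 · 9.797e+08) J/kg ≈ -2032 J/kg = -2.032 kJ/kg.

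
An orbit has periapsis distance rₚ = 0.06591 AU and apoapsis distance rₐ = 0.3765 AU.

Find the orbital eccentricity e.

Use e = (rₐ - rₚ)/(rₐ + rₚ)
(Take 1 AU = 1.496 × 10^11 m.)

Convert to SI: rₚ = 0.06591 AU = 9.86014e+09 m; rₐ = 0.3765 AU = 5.63244e+10 m.
e = (rₐ − rₚ) / (rₐ + rₚ).
e = (5.63244e+10 − 9.86014e+09) / (5.63244e+10 + 9.86014e+09) = 4.64643e+10 / 6.61845e+10 ≈ 0.702.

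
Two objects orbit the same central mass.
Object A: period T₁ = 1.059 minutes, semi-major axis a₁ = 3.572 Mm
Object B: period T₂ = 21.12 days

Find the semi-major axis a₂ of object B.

Convert to SI: T₁ = 1.059 minutes = 63.54 s; a₁ = 3.572 Mm = 3.572e+06 m; T₂ = 21.12 days = 1.82477e+06 s.
Kepler's third law: (T₁/T₂)² = (a₁/a₂)³ ⇒ a₂ = a₁ · (T₂/T₁)^(2/3).
T₂/T₁ = 1.82477e+06 / 63.54 = 28718.4.
a₂ = 3.572e+06 · (28718.4)^(2/3) m ≈ 3.35e+09 m = 3.35 Gm.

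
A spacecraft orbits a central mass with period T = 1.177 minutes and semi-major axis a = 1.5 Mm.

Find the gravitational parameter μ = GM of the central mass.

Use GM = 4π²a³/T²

Convert to SI: T = 1.177 minutes = 70.62 s; a = 1.5 Mm = 1.5e+06 m.
GM = 4π² · a³ / T².
GM = 4π² · (1.5e+06)³ / (70.62)² m³/s² ≈ 2.672e+16 m³/s² = 2.672 × 10^16 m³/s².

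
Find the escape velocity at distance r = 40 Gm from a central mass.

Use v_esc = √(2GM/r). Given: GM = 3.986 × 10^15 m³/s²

Convert to SI: r = 40 Gm = 4e+10 m.
Escape velocity comes from setting total energy to zero: ½v² − GM/r = 0 ⇒ v_esc = √(2GM / r).
v_esc = √(2 · 3.986e+15 / 4e+10) m/s ≈ 446.4 m/s = 446.4 m/s.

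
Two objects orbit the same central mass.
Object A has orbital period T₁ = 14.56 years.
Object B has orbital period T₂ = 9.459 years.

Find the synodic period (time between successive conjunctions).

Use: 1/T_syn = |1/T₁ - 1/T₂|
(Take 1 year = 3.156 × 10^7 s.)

Convert to SI: T₁ = 14.56 years = 4.59514e+08 s; T₂ = 9.459 years = 2.98526e+08 s.
T_syn = |T₁ · T₂ / (T₁ − T₂)|.
T_syn = |4.59514e+08 · 2.98526e+08 / (4.59514e+08 − 2.98526e+08)| s ≈ 8.521e+08 s = 27 years.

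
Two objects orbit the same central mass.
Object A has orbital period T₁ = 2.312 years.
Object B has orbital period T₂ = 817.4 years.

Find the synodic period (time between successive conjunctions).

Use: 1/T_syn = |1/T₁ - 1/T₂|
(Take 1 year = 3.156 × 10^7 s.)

Convert to SI: T₁ = 2.312 years = 7.29667e+07 s; T₂ = 817.4 years = 2.57971e+10 s.
T_syn = |T₁ · T₂ / (T₁ − T₂)|.
T_syn = |7.29667e+07 · 2.57971e+10 / (7.29667e+07 − 2.57971e+10)| s ≈ 7.317e+07 s = 2.319 years.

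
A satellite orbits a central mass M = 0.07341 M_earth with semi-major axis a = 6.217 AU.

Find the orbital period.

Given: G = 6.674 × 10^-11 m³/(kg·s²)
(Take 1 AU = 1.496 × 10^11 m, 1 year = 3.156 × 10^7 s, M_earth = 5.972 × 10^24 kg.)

Convert to SI: a = 6.217 AU = 9.30063e+11 m; M = 0.07341 M_earth = 4.38405e+23 kg.
GM = G · M = 6.674e-11 · 4.38405e+23 = 2.92591e+13 m³/s².
Kepler's third law: T = 2π √(a³ / GM).
Substituting a = 9.30063e+11 m and GM = 2.92591e+13 m³/s²:
T = 2π √((9.30063e+11)³ / 2.92591e+13) s
T ≈ 1.042e+12 s = 3.301e+04 years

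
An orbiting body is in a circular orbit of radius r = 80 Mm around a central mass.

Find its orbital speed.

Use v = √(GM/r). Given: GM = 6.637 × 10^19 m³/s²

Convert to SI: r = 80 Mm = 8e+07 m.
For a circular orbit, gravity supplies the centripetal force, so v = √(GM / r).
v = √(6.637e+19 / 8e+07) m/s ≈ 9.108e+05 m/s = 910.8 km/s.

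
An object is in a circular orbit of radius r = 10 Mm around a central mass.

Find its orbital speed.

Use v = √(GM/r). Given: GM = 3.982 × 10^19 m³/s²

Convert to SI: r = 10 Mm = 1e+07 m.
For a circular orbit, gravity supplies the centripetal force, so v = √(GM / r).
v = √(3.982e+19 / 1e+07) m/s ≈ 1.995e+06 m/s = 1995 km/s.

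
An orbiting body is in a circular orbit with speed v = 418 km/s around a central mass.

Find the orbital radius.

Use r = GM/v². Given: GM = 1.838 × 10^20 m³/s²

Convert to SI: v = 418 km/s = 418000 m/s.
For a circular orbit, v² = GM / r, so r = GM / v².
r = 1.838e+20 / (418000)² m ≈ 1.052e+09 m = 1.052 Gm.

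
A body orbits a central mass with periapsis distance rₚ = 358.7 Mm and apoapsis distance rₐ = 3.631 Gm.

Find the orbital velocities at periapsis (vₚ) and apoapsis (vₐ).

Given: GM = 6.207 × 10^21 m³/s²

Convert to SI: rₚ = 358.7 Mm = 3.587e+08 m; rₐ = 3.631 Gm = 3.631e+09 m.
Use the vis-viva equation v² = GM(2/r − 1/a) with a = (rₚ + rₐ)/2 = (3.587e+08 + 3.631e+09)/2 = 1.99485e+09 m.
vₚ = √(GM · (2/rₚ − 1/a)) = √(6.207e+21 · (2/3.587e+08 − 1/1.99485e+09)) m/s ≈ 5.612e+06 m/s = 5612 km/s.
vₐ = √(GM · (2/rₐ − 1/a)) = √(6.207e+21 · (2/3.631e+09 − 1/1.99485e+09)) m/s ≈ 5.544e+05 m/s = 554.4 km/s.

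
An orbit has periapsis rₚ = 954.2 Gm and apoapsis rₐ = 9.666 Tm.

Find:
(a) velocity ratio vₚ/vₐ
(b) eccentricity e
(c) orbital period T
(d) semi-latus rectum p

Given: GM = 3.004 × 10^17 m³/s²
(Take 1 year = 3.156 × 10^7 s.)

Convert to SI: rₚ = 954.2 Gm = 9.542e+11 m; rₐ = 9.666 Tm = 9.666e+12 m.
(a) Conservation of angular momentum (rₚvₚ = rₐvₐ) gives vₚ/vₐ = rₐ/rₚ = 9.666e+12/9.542e+11 ≈ 10.13
(b) e = (rₐ − rₚ)/(rₐ + rₚ) = (9.666e+12 − 9.542e+11)/(9.666e+12 + 9.542e+11) ≈ 0.8203
(c) With a = (rₚ + rₐ)/2 = 5.3101e+12 m, T = 2π √(a³/GM) = 2π √((5.3101e+12)³/3.004e+17) s ≈ 1.403e+11 s
(d) From a = (rₚ + rₐ)/2 = 5.3101e+12 m and e = (rₐ − rₚ)/(rₐ + rₚ) = 0.820305, p = a(1 − e²) = 5.3101e+12 · (1 − (0.820305)²) ≈ 1.737e+12 m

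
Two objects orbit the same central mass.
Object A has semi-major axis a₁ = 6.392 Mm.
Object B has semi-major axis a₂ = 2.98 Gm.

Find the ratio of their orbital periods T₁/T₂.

Convert to SI: a₁ = 6.392 Mm = 6.392e+06 m; a₂ = 2.98 Gm = 2.98e+09 m.
From Kepler's third law, (T₁/T₂)² = (a₁/a₂)³, so T₁/T₂ = (a₁/a₂)^(3/2).
a₁/a₂ = 6.392e+06 / 2.98e+09 = 0.00214497.
T₁/T₂ = (0.00214497)^(3/2) ≈ 9.934e-05.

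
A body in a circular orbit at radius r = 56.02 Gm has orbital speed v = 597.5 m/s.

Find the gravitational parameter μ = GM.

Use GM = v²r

Convert to SI: r = 56.02 Gm = 5.602e+10 m.
For a circular orbit v² = GM/r, so GM = v² · r.
GM = (597.5)² · 5.602e+10 m³/s² ≈ 2e+16 m³/s² = 2 × 10^16 m³/s².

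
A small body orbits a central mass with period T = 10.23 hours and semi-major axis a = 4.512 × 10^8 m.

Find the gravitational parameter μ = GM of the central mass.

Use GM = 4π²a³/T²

Convert to SI: T = 10.23 hours = 36828 s.
GM = 4π² · a³ / T².
GM = 4π² · (4.512e+08)³ / (36828)² m³/s² ≈ 2.674e+18 m³/s² = 2.674 × 10^18 m³/s².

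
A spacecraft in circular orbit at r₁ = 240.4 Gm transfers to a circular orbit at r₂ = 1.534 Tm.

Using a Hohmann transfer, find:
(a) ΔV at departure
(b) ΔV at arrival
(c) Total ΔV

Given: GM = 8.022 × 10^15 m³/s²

Convert to SI: r₁ = 240.4 Gm = 2.404e+11 m; r₂ = 1.534 Tm = 1.534e+12 m.
Transfer semi-major axis: a_t = (r₁ + r₂)/2 = (2.404e+11 + 1.534e+12)/2 = 8.872e+11 m.
Circular speeds: v₁ = √(GM/r₁) = 182.673 m/s, v₂ = √(GM/r₂) = 72.315 m/s.
Transfer speeds (vis-viva v² = GM(2/r − 1/a_t)): v₁ᵗ = 240.202 m/s, v₂ᵗ = 37.6431 m/s.
(a) ΔV₁ = |v₁ᵗ − v₁| ≈ 57.53 m/s = 57.53 m/s.
(b) ΔV₂ = |v₂ − v₂ᵗ| ≈ 34.67 m/s = 34.67 m/s.
(c) ΔV_total = ΔV₁ + ΔV₂ ≈ 92.2 m/s = 92.2 m/s.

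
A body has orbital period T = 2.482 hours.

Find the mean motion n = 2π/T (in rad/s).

Convert to SI: T = 2.482 hours = 8935.2 s.
n = 2π / T.
n = 2π / 8935.2 s ≈ 0.0007032 rad/s.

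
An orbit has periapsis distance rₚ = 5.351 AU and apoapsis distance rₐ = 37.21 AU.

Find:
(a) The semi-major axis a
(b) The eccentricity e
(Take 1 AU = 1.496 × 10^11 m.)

Convert to SI: rₚ = 5.351 AU = 8.0051e+11 m; rₐ = 37.21 AU = 5.56662e+12 m.
(a) a = (rₚ + rₐ) / 2 = (8.0051e+11 + 5.56662e+12) / 2 ≈ 3.184e+12 m = 21.28 AU.
(b) e = (rₐ − rₚ) / (rₐ + rₚ) = (5.56662e+12 − 8.0051e+11) / (5.56662e+12 + 8.0051e+11) ≈ 0.7485.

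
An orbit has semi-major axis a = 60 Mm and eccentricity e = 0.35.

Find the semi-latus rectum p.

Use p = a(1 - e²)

Convert to SI: a = 60 Mm = 6e+07 m.
p = a (1 − e²).
p = 6e+07 · (1 − (0.35)²) = 6e+07 · 0.8775 ≈ 5.265e+07 m = 52.65 Mm.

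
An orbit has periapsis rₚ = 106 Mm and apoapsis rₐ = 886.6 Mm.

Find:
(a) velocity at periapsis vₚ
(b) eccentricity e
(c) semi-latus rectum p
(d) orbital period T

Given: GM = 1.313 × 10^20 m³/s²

Convert to SI: rₚ = 106 Mm = 1.06e+08 m; rₐ = 886.6 Mm = 8.866e+08 m.
(a) With a = (rₚ + rₐ)/2 = 4.963e+08 m, vₚ = √(GM (2/rₚ − 1/a)) = √(1.313e+20 · (2/1.06e+08 − 1/4.963e+08)) m/s ≈ 1.488e+06 m/s
(b) e = (rₐ − rₚ)/(rₐ + rₚ) = (8.866e+08 − 1.06e+08)/(8.866e+08 + 1.06e+08) ≈ 0.7864
(c) From a = (rₚ + rₐ)/2 = 4.963e+08 m and e = (rₐ − rₚ)/(rₐ + rₚ) = 0.78642, p = a(1 − e²) = 4.963e+08 · (1 − (0.78642)²) ≈ 1.894e+08 m
(d) With a = (rₚ + rₐ)/2 = 4.963e+08 m, T = 2π √(a³/GM) = 2π √((4.963e+08)³/1.313e+20) s ≈ 6063 s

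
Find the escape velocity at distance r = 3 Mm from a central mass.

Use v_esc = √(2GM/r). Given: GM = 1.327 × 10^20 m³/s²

Convert to SI: r = 3 Mm = 3e+06 m.
Escape velocity comes from setting total energy to zero: ½v² − GM/r = 0 ⇒ v_esc = √(2GM / r).
v_esc = √(2 · 1.327e+20 / 3e+06) m/s ≈ 9.406e+06 m/s = 9406 km/s.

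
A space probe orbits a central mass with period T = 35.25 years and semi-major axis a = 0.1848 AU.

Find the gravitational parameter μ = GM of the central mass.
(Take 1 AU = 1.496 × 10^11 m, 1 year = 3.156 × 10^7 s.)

Convert to SI: T = 35.25 years = 1.11249e+09 s; a = 0.1848 AU = 2.76461e+10 m.
GM = 4π² · a³ / T².
GM = 4π² · (2.76461e+10)³ / (1.11249e+09)² m³/s² ≈ 6.74e+14 m³/s² = 6.74 × 10^14 m³/s².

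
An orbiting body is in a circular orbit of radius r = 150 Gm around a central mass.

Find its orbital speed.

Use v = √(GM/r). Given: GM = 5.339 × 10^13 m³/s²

Convert to SI: r = 150 Gm = 1.5e+11 m.
For a circular orbit, gravity supplies the centripetal force, so v = √(GM / r).
v = √(5.339e+13 / 1.5e+11) m/s ≈ 18.87 m/s = 18.87 m/s.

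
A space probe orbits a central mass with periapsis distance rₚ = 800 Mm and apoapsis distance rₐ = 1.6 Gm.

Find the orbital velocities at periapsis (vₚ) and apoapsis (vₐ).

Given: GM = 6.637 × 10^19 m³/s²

Convert to SI: rₚ = 800 Mm = 8e+08 m; rₐ = 1.6 Gm = 1.6e+09 m.
Use the vis-viva equation v² = GM(2/r − 1/a) with a = (rₚ + rₐ)/2 = (8e+08 + 1.6e+09)/2 = 1.2e+09 m.
vₚ = √(GM · (2/rₚ − 1/a)) = √(6.637e+19 · (2/8e+08 − 1/1.2e+09)) m/s ≈ 3.326e+05 m/s = 332.6 km/s.
vₐ = √(GM · (2/rₐ − 1/a)) = √(6.637e+19 · (2/1.6e+09 − 1/1.2e+09)) m/s ≈ 1.663e+05 m/s = 166.3 km/s.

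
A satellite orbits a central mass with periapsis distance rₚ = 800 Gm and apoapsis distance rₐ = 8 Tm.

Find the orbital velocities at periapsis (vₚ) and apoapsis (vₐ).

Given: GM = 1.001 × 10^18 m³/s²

Convert to SI: rₚ = 800 Gm = 8e+11 m; rₐ = 8 Tm = 8e+12 m.
Use the vis-viva equation v² = GM(2/r − 1/a) with a = (rₚ + rₐ)/2 = (8e+11 + 8e+12)/2 = 4.4e+12 m.
vₚ = √(GM · (2/rₚ − 1/a)) = √(1.001e+18 · (2/8e+11 − 1/4.4e+12)) m/s ≈ 1508 m/s = 1.508 km/s.
vₐ = √(GM · (2/rₐ − 1/a)) = √(1.001e+18 · (2/8e+12 − 1/4.4e+12)) m/s ≈ 150.8 m/s = 150.8 m/s.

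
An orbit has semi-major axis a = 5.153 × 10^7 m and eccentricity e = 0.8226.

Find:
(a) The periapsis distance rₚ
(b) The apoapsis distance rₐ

(a) rₚ = a(1 − e) = 5.153e+07 · (1 − 0.8226) = 5.153e+07 · 0.1774 ≈ 9.141e+06 m = 9.141 × 10^6 m.
(b) rₐ = a(1 + e) = 5.153e+07 · (1 + 0.8226) = 5.153e+07 · 1.8226 ≈ 9.392e+07 m = 9.392 × 10^7 m.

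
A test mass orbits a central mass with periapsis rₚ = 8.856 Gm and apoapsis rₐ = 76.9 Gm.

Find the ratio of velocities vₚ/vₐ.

Convert to SI: rₚ = 8.856 Gm = 8.856e+09 m; rₐ = 76.9 Gm = 7.69e+10 m.
Conservation of angular momentum gives rₚvₚ = rₐvₐ, so vₚ/vₐ = rₐ/rₚ.
vₚ/vₐ = 7.69e+10 / 8.856e+09 ≈ 8.683.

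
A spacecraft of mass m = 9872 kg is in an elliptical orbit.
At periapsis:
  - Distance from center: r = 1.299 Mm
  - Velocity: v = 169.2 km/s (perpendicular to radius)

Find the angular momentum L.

Convert to SI: r = 1.299 Mm = 1.299e+06 m; v = 169.2 km/s = 169200 m/s.
Since v is perpendicular to r, L = m · v · r.
L = 9872 · 169200 · 1.299e+06 kg·m²/s ≈ 2.17e+15 kg·m²/s.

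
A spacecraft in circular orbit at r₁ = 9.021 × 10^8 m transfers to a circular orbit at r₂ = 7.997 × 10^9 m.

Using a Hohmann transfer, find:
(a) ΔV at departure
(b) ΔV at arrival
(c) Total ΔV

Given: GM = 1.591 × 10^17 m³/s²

Transfer semi-major axis: a_t = (r₁ + r₂)/2 = (9.021e+08 + 7.997e+09)/2 = 4.44955e+09 m.
Circular speeds: v₁ = √(GM/r₁) = 13280.3 m/s, v₂ = √(GM/r₂) = 4460.38 m/s.
Transfer speeds (vis-viva v² = GM(2/r − 1/a_t)): v₁ᵗ = 17803.8 m/s, v₂ᵗ = 2008.36 m/s.
(a) ΔV₁ = |v₁ᵗ − v₁| ≈ 4524 m/s = 4.524 km/s.
(b) ΔV₂ = |v₂ − v₂ᵗ| ≈ 2452 m/s = 2.452 km/s.
(c) ΔV_total = ΔV₁ + ΔV₂ ≈ 6976 m/s = 6.976 km/s.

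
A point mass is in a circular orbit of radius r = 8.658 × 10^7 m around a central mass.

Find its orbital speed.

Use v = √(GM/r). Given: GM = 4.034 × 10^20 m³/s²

For a circular orbit, gravity supplies the centripetal force, so v = √(GM / r).
v = √(4.034e+20 / 8.658e+07) m/s ≈ 2.159e+06 m/s = 2159 km/s.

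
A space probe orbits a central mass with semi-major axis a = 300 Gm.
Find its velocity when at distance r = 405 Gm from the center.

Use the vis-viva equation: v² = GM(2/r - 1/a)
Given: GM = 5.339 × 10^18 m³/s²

Convert to SI: a = 300 Gm = 3e+11 m; r = 405 Gm = 4.05e+11 m.
Vis-viva: v = √(GM · (2/r − 1/a)).
2/r − 1/a = 2/4.05e+11 − 1/3e+11 = 1.60494e-12 m⁻¹.
v = √(5.339e+18 · 1.60494e-12) m/s ≈ 2927 m/s = 2.927 km/s.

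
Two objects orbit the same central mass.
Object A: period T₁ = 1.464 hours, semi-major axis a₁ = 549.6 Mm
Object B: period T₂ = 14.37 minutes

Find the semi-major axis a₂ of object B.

Convert to SI: T₁ = 1.464 hours = 5270.4 s; a₁ = 549.6 Mm = 5.496e+08 m; T₂ = 14.37 minutes = 862.2 s.
Kepler's third law: (T₁/T₂)² = (a₁/a₂)³ ⇒ a₂ = a₁ · (T₂/T₁)^(2/3).
T₂/T₁ = 862.2 / 5270.4 = 0.163593.
a₂ = 5.496e+08 · (0.163593)^(2/3) m ≈ 1.644e+08 m = 164.4 Mm.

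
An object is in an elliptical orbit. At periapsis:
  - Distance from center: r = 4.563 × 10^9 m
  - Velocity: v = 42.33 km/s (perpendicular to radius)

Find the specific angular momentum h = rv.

Convert to SI: v = 42.33 km/s = 42330 m/s.
With v perpendicular to r, h = r · v.
h = 4.563e+09 · 42330 m²/s ≈ 1.932e+14 m²/s.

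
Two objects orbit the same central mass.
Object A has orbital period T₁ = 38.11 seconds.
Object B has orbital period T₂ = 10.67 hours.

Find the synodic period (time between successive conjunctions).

Convert to SI: T₂ = 10.67 hours = 38412 s.
T_syn = |T₁ · T₂ / (T₁ − T₂)|.
T_syn = |38.11 · 38412 / (38.11 − 38412)| s ≈ 38.15 s = 38.15 seconds.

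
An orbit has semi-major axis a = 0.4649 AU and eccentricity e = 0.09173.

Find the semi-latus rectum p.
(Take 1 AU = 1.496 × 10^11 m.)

Convert to SI: a = 0.4649 AU = 6.9549e+10 m.
p = a (1 − e²).
p = 6.9549e+10 · (1 − (0.09173)²) = 6.9549e+10 · 0.991586 ≈ 6.896e+10 m = 0.461 AU.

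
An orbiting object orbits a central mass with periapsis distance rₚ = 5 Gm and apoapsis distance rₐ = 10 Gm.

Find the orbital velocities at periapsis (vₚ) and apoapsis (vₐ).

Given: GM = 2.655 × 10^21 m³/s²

Convert to SI: rₚ = 5 Gm = 5e+09 m; rₐ = 10 Gm = 1e+10 m.
Use the vis-viva equation v² = GM(2/r − 1/a) with a = (rₚ + rₐ)/2 = (5e+09 + 1e+10)/2 = 7.5e+09 m.
vₚ = √(GM · (2/rₚ − 1/a)) = √(2.655e+21 · (2/5e+09 − 1/7.5e+09)) m/s ≈ 8.414e+05 m/s = 841.4 km/s.
vₐ = √(GM · (2/rₐ − 1/a)) = √(2.655e+21 · (2/1e+10 − 1/7.5e+09)) m/s ≈ 4.207e+05 m/s = 420.7 km/s.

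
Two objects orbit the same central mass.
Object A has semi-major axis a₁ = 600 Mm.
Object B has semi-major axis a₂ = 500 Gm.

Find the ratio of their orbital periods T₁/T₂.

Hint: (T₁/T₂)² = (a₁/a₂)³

Convert to SI: a₁ = 600 Mm = 6e+08 m; a₂ = 500 Gm = 5e+11 m.
From Kepler's third law, (T₁/T₂)² = (a₁/a₂)³, so T₁/T₂ = (a₁/a₂)^(3/2).
a₁/a₂ = 6e+08 / 5e+11 = 0.0012.
T₁/T₂ = (0.0012)^(3/2) ≈ 4.157e-05.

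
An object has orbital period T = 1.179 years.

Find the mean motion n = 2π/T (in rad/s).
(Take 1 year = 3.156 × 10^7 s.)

Convert to SI: T = 1.179 years = 3.72092e+07 s.
n = 2π / T.
n = 2π / 3.72092e+07 s ≈ 1.689e-07 rad/s.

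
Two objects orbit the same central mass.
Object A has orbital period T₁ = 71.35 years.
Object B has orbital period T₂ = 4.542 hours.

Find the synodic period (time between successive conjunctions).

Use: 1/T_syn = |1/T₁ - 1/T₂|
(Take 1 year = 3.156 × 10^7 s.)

Convert to SI: T₁ = 71.35 years = 2.25181e+09 s; T₂ = 4.542 hours = 16351.2 s.
T_syn = |T₁ · T₂ / (T₁ − T₂)|.
T_syn = |2.25181e+09 · 16351.2 / (2.25181e+09 − 16351.2)| s ≈ 1.635e+04 s = 4.542 hours.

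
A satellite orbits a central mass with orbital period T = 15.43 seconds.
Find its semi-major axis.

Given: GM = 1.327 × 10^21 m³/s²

Invert Kepler's third law: a = (GM · T² / (4π²))^(1/3).
Substituting T = 15.43 s and GM = 1.327e+21 m³/s²:
a = (1.327e+21 · (15.43)² / (4π²))^(1/3) m
a ≈ 2e+07 m = 20 Mm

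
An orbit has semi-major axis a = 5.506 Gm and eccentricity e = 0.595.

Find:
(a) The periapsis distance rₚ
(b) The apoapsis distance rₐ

Convert to SI: a = 5.506 Gm = 5.506e+09 m.
(a) rₚ = a(1 − e) = 5.506e+09 · (1 − 0.595) = 5.506e+09 · 0.405 ≈ 2.23e+09 m = 2.23 Gm.
(b) rₐ = a(1 + e) = 5.506e+09 · (1 + 0.595) = 5.506e+09 · 1.595 ≈ 8.782e+09 m = 8.782 Gm.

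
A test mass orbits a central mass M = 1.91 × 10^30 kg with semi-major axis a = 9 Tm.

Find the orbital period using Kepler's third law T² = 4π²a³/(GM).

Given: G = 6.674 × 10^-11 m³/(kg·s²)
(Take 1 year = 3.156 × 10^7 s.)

Convert to SI: a = 9 Tm = 9e+12 m.
GM = G · M = 6.674e-11 · 1.91e+30 = 1.27473e+20 m³/s².
Kepler's third law: T = 2π √(a³ / GM).
Substituting a = 9e+12 m and GM = 1.27473e+20 m³/s²:
T = 2π √((9e+12)³ / 1.27473e+20) s
T ≈ 1.503e+10 s = 476.1 years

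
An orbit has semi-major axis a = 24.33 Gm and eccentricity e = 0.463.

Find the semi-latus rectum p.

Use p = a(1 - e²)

Convert to SI: a = 24.33 Gm = 2.433e+10 m.
p = a (1 − e²).
p = 2.433e+10 · (1 − (0.463)²) = 2.433e+10 · 0.785631 ≈ 1.911e+10 m = 19.11 Gm.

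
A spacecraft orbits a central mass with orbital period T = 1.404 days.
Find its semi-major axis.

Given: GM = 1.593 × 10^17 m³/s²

Convert to SI: T = 1.404 days = 121306 s.
Invert Kepler's third law: a = (GM · T² / (4π²))^(1/3).
Substituting T = 121306 s and GM = 1.593e+17 m³/s²:
a = (1.593e+17 · (121306)² / (4π²))^(1/3) m
a ≈ 3.901e+08 m = 390.1 Mm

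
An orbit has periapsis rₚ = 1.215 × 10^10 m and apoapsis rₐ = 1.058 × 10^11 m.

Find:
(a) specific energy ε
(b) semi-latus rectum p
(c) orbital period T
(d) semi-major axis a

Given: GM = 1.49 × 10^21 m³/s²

(a) With a = (rₚ + rₐ)/2 = 5.8975e+10 m, ε = −GM/(2a) = −1.49e+21/(2 · 5.8975e+10) J/kg ≈ -1.263e+10 J/kg
(b) From a = (rₚ + rₐ)/2 = 5.8975e+10 m and e = (rₐ − rₚ)/(rₐ + rₚ) = 0.793981, p = a(1 − e²) = 5.8975e+10 · (1 − (0.793981)²) ≈ 2.18e+10 m
(c) With a = (rₚ + rₐ)/2 = 5.8975e+10 m, T = 2π √(a³/GM) = 2π √((5.8975e+10)³/1.49e+21) s ≈ 2.331e+06 s
(d) a = (rₚ + rₐ)/2 = (1.215e+10 + 1.058e+11)/2 ≈ 5.898e+10 m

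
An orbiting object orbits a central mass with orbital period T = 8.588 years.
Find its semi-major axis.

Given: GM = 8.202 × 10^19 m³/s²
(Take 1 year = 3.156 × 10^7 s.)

Convert to SI: T = 8.588 years = 2.71037e+08 s.
Invert Kepler's third law: a = (GM · T² / (4π²))^(1/3).
Substituting T = 2.71037e+08 s and GM = 8.202e+19 m³/s²:
a = (8.202e+19 · (2.71037e+08)² / (4π²))^(1/3) m
a ≈ 5.344e+11 m = 5.344 × 10^11 m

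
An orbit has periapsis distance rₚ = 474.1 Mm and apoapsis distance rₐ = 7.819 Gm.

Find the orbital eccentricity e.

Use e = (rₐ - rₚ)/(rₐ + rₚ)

Convert to SI: rₚ = 474.1 Mm = 4.741e+08 m; rₐ = 7.819 Gm = 7.819e+09 m.
e = (rₐ − rₚ) / (rₐ + rₚ).
e = (7.819e+09 − 4.741e+08) / (7.819e+09 + 4.741e+08) = 7.3449e+09 / 8.2931e+09 ≈ 0.8857.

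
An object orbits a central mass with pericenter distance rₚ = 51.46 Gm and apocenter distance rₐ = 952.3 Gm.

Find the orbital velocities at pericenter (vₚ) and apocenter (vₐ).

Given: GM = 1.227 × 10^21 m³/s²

Convert to SI: rₚ = 51.46 Gm = 5.146e+10 m; rₐ = 952.3 Gm = 9.523e+11 m.
Use the vis-viva equation v² = GM(2/r − 1/a) with a = (rₚ + rₐ)/2 = (5.146e+10 + 9.523e+11)/2 = 5.0188e+11 m.
vₚ = √(GM · (2/rₚ − 1/a)) = √(1.227e+21 · (2/5.146e+10 − 1/5.0188e+11)) m/s ≈ 2.127e+05 m/s = 212.7 km/s.
vₐ = √(GM · (2/rₐ − 1/a)) = √(1.227e+21 · (2/9.523e+11 − 1/5.0188e+11)) m/s ≈ 1.149e+04 m/s = 11.49 km/s.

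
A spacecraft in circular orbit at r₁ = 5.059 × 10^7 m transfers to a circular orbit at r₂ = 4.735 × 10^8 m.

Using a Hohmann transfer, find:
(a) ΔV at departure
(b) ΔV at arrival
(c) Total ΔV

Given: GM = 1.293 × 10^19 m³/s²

Transfer semi-major axis: a_t = (r₁ + r₂)/2 = (5.059e+07 + 4.735e+08)/2 = 2.62045e+08 m.
Circular speeds: v₁ = √(GM/r₁) = 505553 m/s, v₂ = √(GM/r₂) = 165249 m/s.
Transfer speeds (vis-viva v² = GM(2/r − 1/a_t)): v₁ᵗ = 679577 m/s, v₂ᵗ = 72607.9 m/s.
(a) ΔV₁ = |v₁ᵗ − v₁| ≈ 1.74e+05 m/s = 174 km/s.
(b) ΔV₂ = |v₂ − v₂ᵗ| ≈ 9.264e+04 m/s = 92.64 km/s.
(c) ΔV_total = ΔV₁ + ΔV₂ ≈ 2.667e+05 m/s = 266.7 km/s.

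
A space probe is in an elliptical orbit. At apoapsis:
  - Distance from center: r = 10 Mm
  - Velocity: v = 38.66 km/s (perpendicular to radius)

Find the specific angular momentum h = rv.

Convert to SI: r = 10 Mm = 1e+07 m; v = 38.66 km/s = 38660 m/s.
With v perpendicular to r, h = r · v.
h = 1e+07 · 38660 m²/s ≈ 3.866e+11 m²/s.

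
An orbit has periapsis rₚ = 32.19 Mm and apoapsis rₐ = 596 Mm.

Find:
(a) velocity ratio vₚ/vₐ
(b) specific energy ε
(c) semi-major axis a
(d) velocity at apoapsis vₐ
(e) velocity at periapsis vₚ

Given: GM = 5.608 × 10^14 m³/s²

Convert to SI: rₚ = 32.19 Mm = 3.219e+07 m; rₐ = 596 Mm = 5.96e+08 m.
(a) Conservation of angular momentum (rₚvₚ = rₐvₐ) gives vₚ/vₐ = rₐ/rₚ = 5.96e+08/3.219e+07 ≈ 18.52
(b) With a = (rₚ + rₐ)/2 = 3.14095e+08 m, ε = −GM/(2a) = −5.608e+14/(2 · 3.14095e+08) J/kg ≈ -8.927e+05 J/kg
(c) a = (rₚ + rₐ)/2 = (3.219e+07 + 5.96e+08)/2 ≈ 3.141e+08 m
(d) With a = (rₚ + rₐ)/2 = 3.14095e+08 m, vₐ = √(GM (2/rₐ − 1/a)) = √(5.608e+14 · (2/5.96e+08 − 1/3.14095e+08)) m/s ≈ 310.5 m/s
(e) With a = (rₚ + rₐ)/2 = 3.14095e+08 m, vₚ = √(GM (2/rₚ − 1/a)) = √(5.608e+14 · (2/3.219e+07 − 1/3.14095e+08)) m/s ≈ 5750 m/s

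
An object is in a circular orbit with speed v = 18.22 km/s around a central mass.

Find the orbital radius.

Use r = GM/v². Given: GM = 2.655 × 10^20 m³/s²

Convert to SI: v = 18.22 km/s = 18220 m/s.
For a circular orbit, v² = GM / r, so r = GM / v².
r = 2.655e+20 / (18220)² m ≈ 7.998e+11 m = 799.8 Gm.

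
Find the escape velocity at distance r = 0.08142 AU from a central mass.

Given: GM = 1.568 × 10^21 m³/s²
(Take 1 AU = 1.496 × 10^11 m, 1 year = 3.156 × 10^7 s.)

Convert to SI: r = 0.08142 AU = 1.21804e+10 m.
Escape velocity comes from setting total energy to zero: ½v² − GM/r = 0 ⇒ v_esc = √(2GM / r).
v_esc = √(2 · 1.568e+21 / 1.21804e+10) m/s ≈ 5.074e+05 m/s = 107 AU/year.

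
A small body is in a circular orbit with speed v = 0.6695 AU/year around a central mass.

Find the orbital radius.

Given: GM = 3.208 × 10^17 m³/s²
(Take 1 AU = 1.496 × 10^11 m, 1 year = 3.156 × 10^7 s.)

Convert to SI: v = 0.6695 AU/year = 3173.55 m/s.
For a circular orbit, v² = GM / r, so r = GM / v².
r = 3.208e+17 / (3173.55)² m ≈ 3.185e+10 m = 0.2129 AU.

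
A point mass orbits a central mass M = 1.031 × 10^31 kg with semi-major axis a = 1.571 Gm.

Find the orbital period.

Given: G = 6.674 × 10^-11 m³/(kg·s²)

Convert to SI: a = 1.571 Gm = 1.571e+09 m.
GM = G · M = 6.674e-11 · 1.031e+31 = 6.88089e+20 m³/s².
Kepler's third law: T = 2π √(a³ / GM).
Substituting a = 1.571e+09 m and GM = 6.88089e+20 m³/s²:
T = 2π √((1.571e+09)³ / 6.88089e+20) s
T ≈ 1.491e+04 s = 4.143 hours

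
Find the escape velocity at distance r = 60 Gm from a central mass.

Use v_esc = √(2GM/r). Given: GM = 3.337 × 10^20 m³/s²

Convert to SI: r = 60 Gm = 6e+10 m.
Escape velocity comes from setting total energy to zero: ½v² − GM/r = 0 ⇒ v_esc = √(2GM / r).
v_esc = √(2 · 3.337e+20 / 6e+10) m/s ≈ 1.055e+05 m/s = 105.5 km/s.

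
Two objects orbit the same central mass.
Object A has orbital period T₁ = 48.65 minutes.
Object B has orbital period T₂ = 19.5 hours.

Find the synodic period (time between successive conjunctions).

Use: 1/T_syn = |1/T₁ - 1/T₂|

Convert to SI: T₁ = 48.65 minutes = 2919 s; T₂ = 19.5 hours = 70200 s.
T_syn = |T₁ · T₂ / (T₁ − T₂)|.
T_syn = |2919 · 70200 / (2919 − 70200)| s ≈ 3046 s = 50.76 minutes.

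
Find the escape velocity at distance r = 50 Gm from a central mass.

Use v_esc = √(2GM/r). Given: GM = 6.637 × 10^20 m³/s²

Convert to SI: r = 50 Gm = 5e+10 m.
Escape velocity comes from setting total energy to zero: ½v² − GM/r = 0 ⇒ v_esc = √(2GM / r).
v_esc = √(2 · 6.637e+20 / 5e+10) m/s ≈ 1.629e+05 m/s = 162.9 km/s.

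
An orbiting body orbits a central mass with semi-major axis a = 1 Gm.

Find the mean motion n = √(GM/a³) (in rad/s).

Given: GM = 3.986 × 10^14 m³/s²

Convert to SI: a = 1 Gm = 1e+09 m.
n = √(GM / a³).
n = √(3.986e+14 / (1e+09)³) rad/s ≈ 6.313e-07 rad/s.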